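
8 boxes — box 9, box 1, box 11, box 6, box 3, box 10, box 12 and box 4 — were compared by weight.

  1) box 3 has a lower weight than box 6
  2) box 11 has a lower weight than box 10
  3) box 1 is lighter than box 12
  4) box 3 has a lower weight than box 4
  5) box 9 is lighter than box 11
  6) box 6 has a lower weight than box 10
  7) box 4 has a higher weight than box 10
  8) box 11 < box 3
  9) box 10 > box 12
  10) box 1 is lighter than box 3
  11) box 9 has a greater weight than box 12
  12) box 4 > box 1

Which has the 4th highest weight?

Chaining the given pairs: box 1 < box 12 < box 9 < box 11 < box 3 < box 6 < box 10 < box 4.
Counting 4 from the largest end gives box 3.

box 3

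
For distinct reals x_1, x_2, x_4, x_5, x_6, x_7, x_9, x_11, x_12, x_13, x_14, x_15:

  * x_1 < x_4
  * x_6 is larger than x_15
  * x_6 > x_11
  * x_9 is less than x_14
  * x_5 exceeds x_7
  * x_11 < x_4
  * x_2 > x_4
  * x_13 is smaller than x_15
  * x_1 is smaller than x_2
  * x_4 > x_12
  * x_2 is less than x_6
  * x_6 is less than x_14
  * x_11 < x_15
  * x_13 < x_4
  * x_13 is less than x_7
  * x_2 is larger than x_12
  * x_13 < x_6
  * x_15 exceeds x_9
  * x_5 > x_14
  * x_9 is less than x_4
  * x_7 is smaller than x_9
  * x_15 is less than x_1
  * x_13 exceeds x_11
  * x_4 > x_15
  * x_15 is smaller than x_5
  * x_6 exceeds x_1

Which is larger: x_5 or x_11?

x_11 < x_13 and x_13 < x_7 give x_11 < x_7.
With x_7 < x_9: x_11 < x_13 < x_7 < x_9.
Then x_9 < x_15 extends the chain to x_15.
Then x_15 < x_1 extends the chain to x_1.
With x_1 < x_4: x_11 < x_13 < x_7 < x_9 < x_15 < x_1 < x_4.
Then x_4 < x_2 extends the chain to x_2.
Then x_2 < x_6 extends the chain to x_6.
With x_6 < x_14: x_11 < x_13 < x_7 < x_9 < x_15 < x_1 < x_4 < x_2 < x_6 < x_14.
Then x_14 < x_5 extends the chain to x_5.
So x_11 < x_5; x_5 is the larger of the two.

x_5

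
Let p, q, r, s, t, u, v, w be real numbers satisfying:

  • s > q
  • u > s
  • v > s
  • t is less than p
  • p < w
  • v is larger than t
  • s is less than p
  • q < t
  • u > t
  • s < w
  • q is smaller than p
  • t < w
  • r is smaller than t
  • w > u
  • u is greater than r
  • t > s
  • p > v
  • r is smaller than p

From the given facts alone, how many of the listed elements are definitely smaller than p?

5

From p the given relations immediately reach r, q, s, t, v.
No other element is forced below p by the given relations, so the count is 5.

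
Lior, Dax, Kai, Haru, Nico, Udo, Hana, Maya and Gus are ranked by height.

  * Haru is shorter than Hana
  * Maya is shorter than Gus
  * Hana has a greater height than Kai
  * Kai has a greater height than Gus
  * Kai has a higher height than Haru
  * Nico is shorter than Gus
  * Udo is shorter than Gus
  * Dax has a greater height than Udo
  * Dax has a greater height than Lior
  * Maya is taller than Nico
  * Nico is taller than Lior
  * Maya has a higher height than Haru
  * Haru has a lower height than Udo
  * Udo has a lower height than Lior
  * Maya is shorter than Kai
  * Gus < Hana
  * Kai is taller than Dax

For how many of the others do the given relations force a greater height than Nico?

4

From Nico the given relations immediately reach Maya, Gus.
From those, Kai, Hana — 4 in total.
Nothing else is reachable above Nico; 4 in all.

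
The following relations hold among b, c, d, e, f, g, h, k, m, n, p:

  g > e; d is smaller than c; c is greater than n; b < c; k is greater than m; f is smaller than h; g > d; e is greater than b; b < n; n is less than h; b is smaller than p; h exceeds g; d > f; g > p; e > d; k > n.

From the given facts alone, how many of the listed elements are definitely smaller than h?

7

From h the given relations immediately reach f, n, g.
From those, d, b, p, e — 7 in total.
No other element is forced below h by the given relations, so the count is 7.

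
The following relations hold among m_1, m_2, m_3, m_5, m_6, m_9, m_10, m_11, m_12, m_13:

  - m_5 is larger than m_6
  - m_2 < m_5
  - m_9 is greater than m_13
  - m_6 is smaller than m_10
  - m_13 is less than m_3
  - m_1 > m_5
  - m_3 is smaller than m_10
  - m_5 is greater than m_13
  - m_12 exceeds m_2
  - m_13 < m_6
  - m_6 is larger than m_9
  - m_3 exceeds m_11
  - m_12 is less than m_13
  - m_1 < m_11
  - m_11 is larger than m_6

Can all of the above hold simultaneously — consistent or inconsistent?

consistent

The single ordering m_2 < m_12 < m_13 < m_9 < m_6 < m_5 < m_1 < m_11 < m_3 < m_10 satisfies every listed relation, so no contradiction arises.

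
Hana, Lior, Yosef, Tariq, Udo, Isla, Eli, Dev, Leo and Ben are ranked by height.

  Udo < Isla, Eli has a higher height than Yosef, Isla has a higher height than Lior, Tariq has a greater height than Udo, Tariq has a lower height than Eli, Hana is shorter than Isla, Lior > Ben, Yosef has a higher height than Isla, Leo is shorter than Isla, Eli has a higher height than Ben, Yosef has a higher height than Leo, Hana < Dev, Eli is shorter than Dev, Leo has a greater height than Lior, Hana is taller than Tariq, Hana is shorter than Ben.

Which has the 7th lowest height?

Piecing the relations together gives one ordering: Udo < Tariq < Hana < Ben < Lior < Leo < Isla < Yosef < Eli < Dev.
The 7th smallest is Isla.

Isla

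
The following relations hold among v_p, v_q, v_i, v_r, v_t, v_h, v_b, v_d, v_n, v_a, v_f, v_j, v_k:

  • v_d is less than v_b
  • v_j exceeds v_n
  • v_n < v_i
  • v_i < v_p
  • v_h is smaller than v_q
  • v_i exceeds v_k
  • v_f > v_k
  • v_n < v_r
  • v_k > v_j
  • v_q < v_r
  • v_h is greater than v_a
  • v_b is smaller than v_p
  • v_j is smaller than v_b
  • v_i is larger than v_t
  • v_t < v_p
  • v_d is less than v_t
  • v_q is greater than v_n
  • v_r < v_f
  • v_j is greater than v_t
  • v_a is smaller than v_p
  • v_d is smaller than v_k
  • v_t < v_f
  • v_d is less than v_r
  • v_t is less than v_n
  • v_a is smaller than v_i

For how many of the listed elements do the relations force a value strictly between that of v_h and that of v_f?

2

The relations place v_h below v_f. An element lies strictly between them when it is forced above v_h and also forced below v_f.
Above v_h: {v_q, v_r}. Below v_f: {v_d, v_t, v_a, v_n, v_j, v_k, v_q, v_r}.
Intersection: {v_q, v_r} — 2.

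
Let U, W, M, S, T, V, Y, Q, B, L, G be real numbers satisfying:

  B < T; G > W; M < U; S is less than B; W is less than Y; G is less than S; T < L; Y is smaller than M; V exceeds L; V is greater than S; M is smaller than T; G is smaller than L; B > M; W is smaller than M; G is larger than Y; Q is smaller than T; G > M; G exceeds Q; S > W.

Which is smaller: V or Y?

Y

The relevant relations are Y < M; M < G; G < S; S < B; B < T; T < L; L < V.
Chaining these gives Y < M < G < S < B < T < L < V.
So Y < V; Y is the smaller of the two.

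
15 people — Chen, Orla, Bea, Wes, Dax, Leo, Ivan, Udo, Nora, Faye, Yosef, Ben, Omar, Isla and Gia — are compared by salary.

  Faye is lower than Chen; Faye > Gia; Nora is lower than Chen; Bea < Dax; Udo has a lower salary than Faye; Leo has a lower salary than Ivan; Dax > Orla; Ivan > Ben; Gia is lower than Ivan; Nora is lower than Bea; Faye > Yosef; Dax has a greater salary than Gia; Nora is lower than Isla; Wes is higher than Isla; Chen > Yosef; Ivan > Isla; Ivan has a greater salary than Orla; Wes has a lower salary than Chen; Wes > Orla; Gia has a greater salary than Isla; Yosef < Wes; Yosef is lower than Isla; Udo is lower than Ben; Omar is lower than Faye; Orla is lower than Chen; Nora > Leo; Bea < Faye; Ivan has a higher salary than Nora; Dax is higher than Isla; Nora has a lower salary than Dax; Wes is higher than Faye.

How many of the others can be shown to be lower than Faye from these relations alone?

The elements the relations force below Faye are Leo, Yosef, Nora, Udo, Isla, Bea, Gia, Omar — no chain reaches any other.
That is 8.

8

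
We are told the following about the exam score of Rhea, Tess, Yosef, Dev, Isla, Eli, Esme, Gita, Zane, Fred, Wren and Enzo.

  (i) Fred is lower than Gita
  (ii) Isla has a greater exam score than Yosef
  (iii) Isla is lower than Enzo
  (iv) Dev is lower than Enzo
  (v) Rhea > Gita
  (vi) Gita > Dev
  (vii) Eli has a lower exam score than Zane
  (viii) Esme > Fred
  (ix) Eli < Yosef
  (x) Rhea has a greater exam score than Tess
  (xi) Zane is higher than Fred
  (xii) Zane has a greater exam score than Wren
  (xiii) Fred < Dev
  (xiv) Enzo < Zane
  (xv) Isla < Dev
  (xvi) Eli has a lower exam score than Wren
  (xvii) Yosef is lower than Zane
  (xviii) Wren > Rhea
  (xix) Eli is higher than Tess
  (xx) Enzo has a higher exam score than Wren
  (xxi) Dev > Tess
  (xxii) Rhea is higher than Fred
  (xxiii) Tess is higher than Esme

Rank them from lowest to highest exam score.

Fred < Esme < Tess < Eli < Yosef < Isla < Dev < Gita < Rhea < Wren < Enzo < Zane

Each adjacent pair is fixed by a given relation: Fred < Esme; Esme < Tess; Tess < Eli; Eli < Yosef; Yosef < Isla; Isla < Dev; Dev < Gita; Gita < Rhea; Rhea < Wren; Wren < Enzo; Enzo < Zane. Chaining them end to end gives the full order.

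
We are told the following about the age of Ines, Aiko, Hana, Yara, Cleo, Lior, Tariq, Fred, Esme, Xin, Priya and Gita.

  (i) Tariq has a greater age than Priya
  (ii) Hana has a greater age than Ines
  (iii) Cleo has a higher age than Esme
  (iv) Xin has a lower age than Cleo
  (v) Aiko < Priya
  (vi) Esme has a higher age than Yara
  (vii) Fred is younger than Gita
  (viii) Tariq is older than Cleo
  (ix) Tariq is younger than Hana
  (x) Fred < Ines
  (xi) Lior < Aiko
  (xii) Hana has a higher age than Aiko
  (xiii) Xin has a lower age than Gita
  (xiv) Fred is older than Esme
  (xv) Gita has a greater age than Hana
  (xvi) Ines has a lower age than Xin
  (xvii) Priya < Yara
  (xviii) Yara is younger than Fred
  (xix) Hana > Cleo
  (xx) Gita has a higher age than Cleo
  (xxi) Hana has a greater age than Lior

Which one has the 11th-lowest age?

The consecutive relations fix a unique order: Lior < Aiko < Priya < Yara < Esme < Fred < Ines < Xin < Cleo < Tariq < Hana < Gita.
The 11th smallest is Hana.

Hana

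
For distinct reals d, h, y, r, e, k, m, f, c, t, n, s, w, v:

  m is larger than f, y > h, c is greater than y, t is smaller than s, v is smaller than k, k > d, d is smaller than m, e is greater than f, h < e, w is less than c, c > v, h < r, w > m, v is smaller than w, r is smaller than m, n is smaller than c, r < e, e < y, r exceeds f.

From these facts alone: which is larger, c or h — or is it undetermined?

c

The relevant relations are h < r; r < m; m < w; w < c.
Chaining these gives h < r < m < w < c.
So c is larger.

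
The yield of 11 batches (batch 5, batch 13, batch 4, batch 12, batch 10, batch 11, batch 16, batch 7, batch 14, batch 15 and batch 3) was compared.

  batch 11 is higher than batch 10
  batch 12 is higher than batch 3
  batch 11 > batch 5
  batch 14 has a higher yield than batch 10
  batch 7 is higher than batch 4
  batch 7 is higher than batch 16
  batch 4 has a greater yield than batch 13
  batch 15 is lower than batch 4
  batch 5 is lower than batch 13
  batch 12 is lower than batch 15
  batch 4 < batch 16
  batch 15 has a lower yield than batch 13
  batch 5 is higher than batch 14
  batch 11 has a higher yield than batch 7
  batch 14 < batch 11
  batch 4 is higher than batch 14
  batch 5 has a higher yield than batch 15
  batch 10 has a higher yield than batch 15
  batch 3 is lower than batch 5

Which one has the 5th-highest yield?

Piecing the relations together gives one ordering: batch 3 < batch 12 < batch 15 < batch 10 < batch 14 < batch 5 < batch 13 < batch 4 < batch 16 < batch 7 < batch 11.
Counting 5 from the largest end gives batch 13.

batch 13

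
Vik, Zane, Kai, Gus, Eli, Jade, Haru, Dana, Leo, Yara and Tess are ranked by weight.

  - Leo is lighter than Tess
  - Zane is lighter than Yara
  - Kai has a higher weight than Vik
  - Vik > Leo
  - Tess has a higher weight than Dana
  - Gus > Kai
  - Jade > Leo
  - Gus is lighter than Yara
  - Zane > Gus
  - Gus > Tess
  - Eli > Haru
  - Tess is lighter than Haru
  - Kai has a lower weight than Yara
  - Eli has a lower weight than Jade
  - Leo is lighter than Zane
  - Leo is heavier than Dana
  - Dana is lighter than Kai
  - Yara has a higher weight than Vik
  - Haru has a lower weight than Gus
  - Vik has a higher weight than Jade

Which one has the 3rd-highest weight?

Gus

Chaining the given pairs: Dana < Leo < Tess < Haru < Eli < Jade < Vik < Kai < Gus < Zane < Yara.
The 3rd largest is Gus.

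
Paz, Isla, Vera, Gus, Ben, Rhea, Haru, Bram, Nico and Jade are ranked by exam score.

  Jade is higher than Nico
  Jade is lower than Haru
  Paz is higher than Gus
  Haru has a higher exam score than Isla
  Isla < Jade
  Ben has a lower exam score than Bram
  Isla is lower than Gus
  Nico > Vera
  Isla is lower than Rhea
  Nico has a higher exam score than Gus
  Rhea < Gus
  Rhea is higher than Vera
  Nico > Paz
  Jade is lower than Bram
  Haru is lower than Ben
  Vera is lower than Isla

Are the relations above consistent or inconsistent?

consistent

The single ordering Vera < Isla < Rhea < Gus < Paz < Nico < Jade < Haru < Ben < Bram satisfies every listed relation, so no contradiction arises.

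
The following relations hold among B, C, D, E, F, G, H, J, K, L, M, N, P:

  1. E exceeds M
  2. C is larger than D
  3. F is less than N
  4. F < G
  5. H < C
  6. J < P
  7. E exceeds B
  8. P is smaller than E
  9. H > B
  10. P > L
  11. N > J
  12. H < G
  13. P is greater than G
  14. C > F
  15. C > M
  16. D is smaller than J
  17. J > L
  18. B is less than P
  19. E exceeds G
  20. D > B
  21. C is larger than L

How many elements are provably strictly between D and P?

Chaining upward from D reaches: J, N, C, E.
Chaining downward from P reaches: B, L, H, J, F, G.
Strictly between D and P are those in both lists: J — 1 element.

1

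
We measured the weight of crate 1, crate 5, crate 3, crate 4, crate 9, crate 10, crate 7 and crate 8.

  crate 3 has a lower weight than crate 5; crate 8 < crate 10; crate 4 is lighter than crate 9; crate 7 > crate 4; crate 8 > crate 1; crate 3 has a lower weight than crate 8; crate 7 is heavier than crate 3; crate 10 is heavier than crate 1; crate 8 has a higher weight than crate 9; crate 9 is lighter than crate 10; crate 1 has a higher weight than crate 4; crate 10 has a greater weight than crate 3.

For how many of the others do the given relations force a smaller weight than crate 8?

Directly below crate 8: crate 9, crate 1, crate 3.
One step further: crate 4 (4 so far).
No other element is forced below crate 8 by the given relations, so the count is 4.

4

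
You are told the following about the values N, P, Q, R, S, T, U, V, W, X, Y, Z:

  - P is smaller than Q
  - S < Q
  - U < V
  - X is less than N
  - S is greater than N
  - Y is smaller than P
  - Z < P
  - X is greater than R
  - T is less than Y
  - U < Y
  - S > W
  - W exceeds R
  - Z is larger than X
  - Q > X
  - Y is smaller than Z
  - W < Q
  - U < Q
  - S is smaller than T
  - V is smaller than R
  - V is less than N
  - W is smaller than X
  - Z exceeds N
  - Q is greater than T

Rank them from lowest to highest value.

U < V < R < W < X < N < S < T < Y < Z < P < Q

Each adjacent pair is fixed by a given relation: U < V; V < R; R < W; W < X; X < N; N < S; S < T; T < Y; Y < Z; Z < P; P < Q. Chaining them end to end gives the full order.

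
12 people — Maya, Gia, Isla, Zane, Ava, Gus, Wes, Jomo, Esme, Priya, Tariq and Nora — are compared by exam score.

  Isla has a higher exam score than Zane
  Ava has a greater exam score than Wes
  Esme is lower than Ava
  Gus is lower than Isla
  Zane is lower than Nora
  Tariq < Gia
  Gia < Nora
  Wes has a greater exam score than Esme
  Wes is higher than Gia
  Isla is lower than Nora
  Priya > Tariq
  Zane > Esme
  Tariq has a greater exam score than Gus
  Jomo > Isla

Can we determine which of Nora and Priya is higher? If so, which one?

undetermined

Following every chain through Nora: below Nora we get Esme, Zane, Gus, Isla, Tariq, Gia.
Priya is not reached, and no chain runs the other way from Priya to Nora.
So the given relations leave the order of Nora and Priya undetermined.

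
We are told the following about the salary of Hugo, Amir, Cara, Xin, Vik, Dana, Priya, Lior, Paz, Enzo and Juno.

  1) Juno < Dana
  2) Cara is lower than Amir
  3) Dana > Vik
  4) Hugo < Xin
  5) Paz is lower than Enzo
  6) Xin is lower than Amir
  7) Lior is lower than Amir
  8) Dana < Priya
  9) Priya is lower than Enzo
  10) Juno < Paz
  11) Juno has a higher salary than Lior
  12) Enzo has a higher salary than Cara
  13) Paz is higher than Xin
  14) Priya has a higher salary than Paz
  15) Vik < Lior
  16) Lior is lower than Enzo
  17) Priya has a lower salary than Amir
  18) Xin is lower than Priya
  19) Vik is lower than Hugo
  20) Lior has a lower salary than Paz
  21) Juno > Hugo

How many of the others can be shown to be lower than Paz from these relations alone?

Directly below Paz: Lior, Juno, Xin.
One step further: Vik, Hugo (5 so far).
Nothing else is reachable below Paz; 5 in all.

5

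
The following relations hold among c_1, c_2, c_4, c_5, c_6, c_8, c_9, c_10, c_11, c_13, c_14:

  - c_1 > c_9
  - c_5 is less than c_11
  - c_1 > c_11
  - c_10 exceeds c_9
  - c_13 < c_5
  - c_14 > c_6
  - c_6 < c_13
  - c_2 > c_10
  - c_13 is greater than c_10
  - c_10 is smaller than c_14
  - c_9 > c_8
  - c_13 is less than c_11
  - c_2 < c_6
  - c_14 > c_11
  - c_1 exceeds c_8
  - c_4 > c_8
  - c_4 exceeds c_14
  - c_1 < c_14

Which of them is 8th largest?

Piecing the relations together gives one ordering: c_8 < c_9 < c_10 < c_2 < c_6 < c_13 < c_5 < c_11 < c_1 < c_14 < c_4.
Counting 8 from the largest end gives c_2.

c_2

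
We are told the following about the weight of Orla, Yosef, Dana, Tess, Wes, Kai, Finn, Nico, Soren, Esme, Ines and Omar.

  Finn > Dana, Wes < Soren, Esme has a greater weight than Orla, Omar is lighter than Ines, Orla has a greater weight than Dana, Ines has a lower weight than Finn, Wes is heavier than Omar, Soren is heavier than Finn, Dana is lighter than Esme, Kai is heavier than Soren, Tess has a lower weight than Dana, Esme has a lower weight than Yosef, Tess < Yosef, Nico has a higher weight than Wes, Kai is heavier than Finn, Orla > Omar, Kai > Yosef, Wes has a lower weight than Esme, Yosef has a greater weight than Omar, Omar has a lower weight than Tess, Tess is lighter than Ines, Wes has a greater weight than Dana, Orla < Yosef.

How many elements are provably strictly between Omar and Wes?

The relations place Omar below Wes. An element lies strictly between them when it is forced above Omar and also forced below Wes.
Above Omar: {Tess, Dana, Ines, Orla, Nico, Finn, Soren, Esme, Yosef, Kai}. Below Wes: {Tess, Dana}.
Intersection: {Tess, Dana} — 2.

2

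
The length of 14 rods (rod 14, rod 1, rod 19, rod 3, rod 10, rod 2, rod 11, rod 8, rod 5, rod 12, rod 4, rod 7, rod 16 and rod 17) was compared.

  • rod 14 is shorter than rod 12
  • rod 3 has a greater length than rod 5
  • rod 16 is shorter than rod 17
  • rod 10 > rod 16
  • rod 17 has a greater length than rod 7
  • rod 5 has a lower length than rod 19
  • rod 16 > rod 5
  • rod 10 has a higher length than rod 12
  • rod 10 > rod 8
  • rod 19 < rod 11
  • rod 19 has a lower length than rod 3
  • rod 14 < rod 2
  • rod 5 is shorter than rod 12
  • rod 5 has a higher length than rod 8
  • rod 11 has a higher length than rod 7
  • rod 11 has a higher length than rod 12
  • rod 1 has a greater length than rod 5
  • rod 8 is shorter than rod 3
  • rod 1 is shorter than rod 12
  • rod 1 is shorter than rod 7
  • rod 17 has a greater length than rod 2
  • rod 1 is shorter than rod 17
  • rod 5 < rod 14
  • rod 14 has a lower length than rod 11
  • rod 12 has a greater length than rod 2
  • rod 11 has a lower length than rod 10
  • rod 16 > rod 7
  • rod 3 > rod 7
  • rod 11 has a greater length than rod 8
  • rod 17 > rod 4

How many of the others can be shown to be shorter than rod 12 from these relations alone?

The elements the relations force below rod 12 are rod 8, rod 5, rod 14, rod 1, rod 2 — no chain reaches any other.
That is 5.

5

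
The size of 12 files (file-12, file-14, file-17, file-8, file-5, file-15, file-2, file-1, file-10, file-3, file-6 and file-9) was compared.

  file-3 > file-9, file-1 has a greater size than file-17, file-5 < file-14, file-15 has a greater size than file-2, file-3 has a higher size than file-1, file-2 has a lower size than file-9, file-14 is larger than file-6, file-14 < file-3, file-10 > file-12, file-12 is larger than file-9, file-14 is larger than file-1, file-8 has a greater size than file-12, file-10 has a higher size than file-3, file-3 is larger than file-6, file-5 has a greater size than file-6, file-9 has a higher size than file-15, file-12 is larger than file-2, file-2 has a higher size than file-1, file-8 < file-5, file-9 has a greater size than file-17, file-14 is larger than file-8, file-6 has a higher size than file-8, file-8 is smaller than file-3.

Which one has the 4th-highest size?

Chaining the given pairs: file-17 < file-1 < file-2 < file-15 < file-9 < file-12 < file-8 < file-6 < file-5 < file-14 < file-3 < file-10.
The 4th largest is file-5.

file-5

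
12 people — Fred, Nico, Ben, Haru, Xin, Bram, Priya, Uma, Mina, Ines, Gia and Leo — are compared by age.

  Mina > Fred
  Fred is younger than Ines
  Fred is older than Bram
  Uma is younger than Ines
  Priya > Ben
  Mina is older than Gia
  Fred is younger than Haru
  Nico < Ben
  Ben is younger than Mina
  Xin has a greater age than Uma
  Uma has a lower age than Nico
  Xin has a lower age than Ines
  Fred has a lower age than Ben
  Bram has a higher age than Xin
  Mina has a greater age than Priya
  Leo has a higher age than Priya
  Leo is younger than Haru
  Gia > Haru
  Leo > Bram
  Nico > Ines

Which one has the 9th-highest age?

The consecutive relations fix a unique order: Uma < Xin < Bram < Fred < Ines < Nico < Ben < Priya < Leo < Haru < Gia < Mina.
The 9th largest is Fred.

Fred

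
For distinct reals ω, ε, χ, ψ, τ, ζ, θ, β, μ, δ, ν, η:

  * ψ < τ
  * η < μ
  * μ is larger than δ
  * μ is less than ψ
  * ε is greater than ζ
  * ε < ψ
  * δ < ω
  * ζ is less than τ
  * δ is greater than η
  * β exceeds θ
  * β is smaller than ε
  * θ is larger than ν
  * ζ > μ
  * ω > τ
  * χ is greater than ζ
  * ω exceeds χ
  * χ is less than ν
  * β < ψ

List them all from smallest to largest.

The consecutive links are each given: η < δ; δ < μ; μ < ζ; ζ < χ; χ < ν; ν < θ; θ < β; β < ε; ε < ψ; ψ < τ; τ < ω.

η < δ < μ < ζ < χ < ν < θ < β < ε < ψ < τ < ω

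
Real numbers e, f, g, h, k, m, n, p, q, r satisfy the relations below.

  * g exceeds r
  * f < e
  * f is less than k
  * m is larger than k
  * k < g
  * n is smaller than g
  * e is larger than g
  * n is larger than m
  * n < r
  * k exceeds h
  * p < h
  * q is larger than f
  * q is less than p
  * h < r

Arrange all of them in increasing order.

Each adjacent pair is fixed by a given relation: f < q; q < p; p < h; h < k; k < m; m < n; n < r; r < g; g < e. Chaining them end to end gives the full order.

f < q < p < h < k < m < n < r < g < e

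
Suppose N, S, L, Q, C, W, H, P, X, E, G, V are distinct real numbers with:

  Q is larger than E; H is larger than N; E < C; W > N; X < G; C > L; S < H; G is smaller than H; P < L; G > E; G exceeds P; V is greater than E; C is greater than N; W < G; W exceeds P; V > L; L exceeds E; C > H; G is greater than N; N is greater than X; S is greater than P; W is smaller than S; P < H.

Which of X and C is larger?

Link the given pairs in sequence: X < N; N < W; W < G; G < H; H < C.
Chaining these gives X < N < W < G < H < C.
So X < C; C is the larger of the two.

C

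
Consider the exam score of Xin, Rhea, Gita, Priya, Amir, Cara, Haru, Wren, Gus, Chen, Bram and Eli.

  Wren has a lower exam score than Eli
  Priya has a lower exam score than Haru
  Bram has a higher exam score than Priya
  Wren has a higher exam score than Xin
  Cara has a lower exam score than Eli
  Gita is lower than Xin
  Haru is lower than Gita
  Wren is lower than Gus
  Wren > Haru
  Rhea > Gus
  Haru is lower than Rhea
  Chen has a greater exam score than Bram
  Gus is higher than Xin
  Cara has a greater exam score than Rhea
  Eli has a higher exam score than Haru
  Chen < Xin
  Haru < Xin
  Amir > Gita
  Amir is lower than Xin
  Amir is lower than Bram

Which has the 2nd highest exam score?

Cara

The consecutive relations fix a unique order: Priya < Haru < Gita < Amir < Bram < Chen < Xin < Wren < Gus < Rhea < Cara < Eli.
Counting 2 from the largest end gives Cara.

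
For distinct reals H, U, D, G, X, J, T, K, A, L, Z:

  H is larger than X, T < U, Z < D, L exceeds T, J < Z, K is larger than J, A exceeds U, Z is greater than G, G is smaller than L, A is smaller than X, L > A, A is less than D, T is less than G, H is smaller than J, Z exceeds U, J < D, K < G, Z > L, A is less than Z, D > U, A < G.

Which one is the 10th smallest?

Piecing the relations together gives one ordering: T < U < A < X < H < J < K < G < L < Z < D.
The 10th smallest is Z.

Z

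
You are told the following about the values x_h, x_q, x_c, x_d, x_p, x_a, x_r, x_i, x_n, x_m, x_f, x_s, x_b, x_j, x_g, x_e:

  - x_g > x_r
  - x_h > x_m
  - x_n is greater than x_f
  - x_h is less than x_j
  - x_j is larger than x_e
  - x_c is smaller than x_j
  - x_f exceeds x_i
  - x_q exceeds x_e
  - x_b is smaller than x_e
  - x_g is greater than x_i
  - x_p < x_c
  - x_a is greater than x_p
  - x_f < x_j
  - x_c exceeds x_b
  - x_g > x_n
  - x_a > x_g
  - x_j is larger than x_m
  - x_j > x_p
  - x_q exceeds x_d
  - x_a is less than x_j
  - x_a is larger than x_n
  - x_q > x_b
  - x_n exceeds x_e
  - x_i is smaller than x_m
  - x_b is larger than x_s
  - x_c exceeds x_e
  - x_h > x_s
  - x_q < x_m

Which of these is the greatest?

x_j

Chaining downward from x_j: directly below it, x_p, x_e, x_c, x_f, x_m, x_h, x_a; then x_i, x_s, x_b, x_q, x_n, x_g; then x_r, x_d.
That covers every other element, and nothing is given above x_j, so x_j is the greatest.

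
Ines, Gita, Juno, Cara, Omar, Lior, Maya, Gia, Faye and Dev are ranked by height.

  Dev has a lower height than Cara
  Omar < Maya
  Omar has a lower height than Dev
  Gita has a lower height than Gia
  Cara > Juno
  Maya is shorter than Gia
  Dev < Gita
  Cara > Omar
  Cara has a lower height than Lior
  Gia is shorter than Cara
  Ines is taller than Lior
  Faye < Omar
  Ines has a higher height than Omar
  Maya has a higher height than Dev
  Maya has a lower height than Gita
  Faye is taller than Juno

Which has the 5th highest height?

Gita

Chaining the given pairs: Juno < Faye < Omar < Dev < Maya < Gita < Gia < Cara < Lior < Ines.
The 5th largest is Gita.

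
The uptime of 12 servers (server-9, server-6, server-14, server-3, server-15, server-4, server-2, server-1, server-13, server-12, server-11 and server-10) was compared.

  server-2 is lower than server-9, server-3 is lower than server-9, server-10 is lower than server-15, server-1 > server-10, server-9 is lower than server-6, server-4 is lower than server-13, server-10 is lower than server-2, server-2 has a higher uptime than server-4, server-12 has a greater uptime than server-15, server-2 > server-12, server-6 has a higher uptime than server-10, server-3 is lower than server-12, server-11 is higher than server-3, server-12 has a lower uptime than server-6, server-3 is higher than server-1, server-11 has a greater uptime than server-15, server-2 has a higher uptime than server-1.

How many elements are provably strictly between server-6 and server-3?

Chaining upward from server-3 reaches: server-12, server-11, server-2, server-9.
Chaining downward from server-6 reaches: server-10, server-4, server-1, server-15, server-12, server-2, server-9.
Strictly between server-3 and server-6 are those in both lists: server-12, server-2, server-9 — 3 elements.

3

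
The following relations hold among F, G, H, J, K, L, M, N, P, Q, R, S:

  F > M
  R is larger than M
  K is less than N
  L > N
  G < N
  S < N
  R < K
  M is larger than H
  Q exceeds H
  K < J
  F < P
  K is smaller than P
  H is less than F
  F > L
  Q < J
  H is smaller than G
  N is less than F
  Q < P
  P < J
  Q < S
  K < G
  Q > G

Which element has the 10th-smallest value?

The consecutive relations fix a unique order: H < M < R < K < G < Q < S < N < L < F < P < J.
Counting 10 from the smallest end gives F.

F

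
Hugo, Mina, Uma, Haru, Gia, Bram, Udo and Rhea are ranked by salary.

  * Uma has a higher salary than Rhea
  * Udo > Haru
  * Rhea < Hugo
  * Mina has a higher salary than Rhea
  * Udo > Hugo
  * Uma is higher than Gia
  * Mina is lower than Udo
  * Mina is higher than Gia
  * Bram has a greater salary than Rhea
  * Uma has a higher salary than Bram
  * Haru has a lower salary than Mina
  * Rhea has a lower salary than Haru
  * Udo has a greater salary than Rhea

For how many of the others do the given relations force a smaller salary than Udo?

5

Directly below Udo: Rhea, Haru, Mina, Hugo.
One step further: Gia (5 so far).
No other element is forced below Udo by the given relations, so the count is 5.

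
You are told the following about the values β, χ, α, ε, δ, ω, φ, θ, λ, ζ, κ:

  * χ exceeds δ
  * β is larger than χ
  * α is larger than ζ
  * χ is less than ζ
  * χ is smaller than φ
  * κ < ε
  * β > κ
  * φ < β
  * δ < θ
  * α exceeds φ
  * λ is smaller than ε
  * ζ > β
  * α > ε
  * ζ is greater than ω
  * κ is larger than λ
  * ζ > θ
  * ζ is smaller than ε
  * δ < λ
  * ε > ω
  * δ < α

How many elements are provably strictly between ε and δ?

The relations place δ below ε. An element lies strictly between them when it is forced above δ and also forced below ε.
Above δ: {λ, χ, φ, θ, κ, β, ζ, α}. Below ε: {ω, λ, χ, φ, θ, κ, β, ζ}.
Intersection: {λ, χ, φ, θ, κ, β, ζ} — 7.

7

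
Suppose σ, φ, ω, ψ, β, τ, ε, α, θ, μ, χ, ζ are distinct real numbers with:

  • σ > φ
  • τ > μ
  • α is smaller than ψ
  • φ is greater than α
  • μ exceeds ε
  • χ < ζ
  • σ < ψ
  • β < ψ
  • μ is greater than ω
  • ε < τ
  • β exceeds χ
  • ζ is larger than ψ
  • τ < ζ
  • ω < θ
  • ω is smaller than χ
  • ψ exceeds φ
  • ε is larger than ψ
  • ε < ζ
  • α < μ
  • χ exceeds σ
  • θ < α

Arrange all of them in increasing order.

ω < θ < α < φ < σ < χ < β < ψ < ε < μ < τ < ζ

Nothing is placed below ω, so it is least; from there ω < θ; θ < α; α < φ; φ < σ; σ < χ; χ < β; β < ψ; ψ < ε; ε < μ; μ < τ; τ < ζ, each given directly.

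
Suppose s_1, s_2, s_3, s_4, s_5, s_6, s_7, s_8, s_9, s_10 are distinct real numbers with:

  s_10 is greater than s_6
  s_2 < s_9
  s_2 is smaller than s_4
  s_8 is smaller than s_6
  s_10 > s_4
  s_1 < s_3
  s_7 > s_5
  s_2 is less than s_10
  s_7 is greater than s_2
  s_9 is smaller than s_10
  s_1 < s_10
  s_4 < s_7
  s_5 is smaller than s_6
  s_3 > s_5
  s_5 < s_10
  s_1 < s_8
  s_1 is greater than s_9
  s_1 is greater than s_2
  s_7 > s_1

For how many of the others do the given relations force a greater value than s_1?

Directly above s_1: s_8, s_10, s_7, s_3.
One step further: s_6 (5 so far).
No other element is forced above s_1 by the given relations, so the count is 5.

5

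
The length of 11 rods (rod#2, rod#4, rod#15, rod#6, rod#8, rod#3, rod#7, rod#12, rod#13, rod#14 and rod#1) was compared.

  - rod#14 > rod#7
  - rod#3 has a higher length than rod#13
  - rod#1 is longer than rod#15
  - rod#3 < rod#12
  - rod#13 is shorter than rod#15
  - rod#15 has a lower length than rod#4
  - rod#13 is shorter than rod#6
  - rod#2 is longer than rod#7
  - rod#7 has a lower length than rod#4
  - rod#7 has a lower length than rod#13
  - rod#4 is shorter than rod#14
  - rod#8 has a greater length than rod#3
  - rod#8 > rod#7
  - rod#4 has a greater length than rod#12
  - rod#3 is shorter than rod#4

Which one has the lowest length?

rod#7

Chaining upward from rod#7: directly above it, rod#13, rod#2, rod#8, rod#4, rod#14; then rod#3, rod#15, rod#6; then rod#1, rod#12.
That covers every other element, and nothing is given below rod#7, so rod#7 is the lowest length.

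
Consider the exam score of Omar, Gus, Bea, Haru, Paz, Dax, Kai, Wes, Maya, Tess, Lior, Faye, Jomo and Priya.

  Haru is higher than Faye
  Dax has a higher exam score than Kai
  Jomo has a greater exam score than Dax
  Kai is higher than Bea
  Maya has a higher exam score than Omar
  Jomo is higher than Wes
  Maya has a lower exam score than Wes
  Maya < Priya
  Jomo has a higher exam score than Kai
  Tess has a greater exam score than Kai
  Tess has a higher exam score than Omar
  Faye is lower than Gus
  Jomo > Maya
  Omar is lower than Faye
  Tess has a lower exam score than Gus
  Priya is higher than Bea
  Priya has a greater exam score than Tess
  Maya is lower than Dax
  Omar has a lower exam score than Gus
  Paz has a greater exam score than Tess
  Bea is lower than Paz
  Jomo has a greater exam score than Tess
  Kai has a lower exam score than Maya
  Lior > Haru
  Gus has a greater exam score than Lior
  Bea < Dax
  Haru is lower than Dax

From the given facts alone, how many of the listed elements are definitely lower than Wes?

From Wes the given relations immediately reach Maya.
From those, Omar, Kai — 3 in total.
From those, Bea — 4 in total.
Nothing else is reachable below Wes; 4 in all.

4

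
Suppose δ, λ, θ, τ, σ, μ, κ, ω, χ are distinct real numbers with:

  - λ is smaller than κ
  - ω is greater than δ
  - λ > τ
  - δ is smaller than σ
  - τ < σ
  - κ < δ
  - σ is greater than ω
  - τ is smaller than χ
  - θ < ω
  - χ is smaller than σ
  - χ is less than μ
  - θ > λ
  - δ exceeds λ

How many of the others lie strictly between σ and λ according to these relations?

4

Chaining upward from λ reaches: κ, δ, θ, ω.
Chaining downward from σ reaches: τ, κ, δ, χ, θ, ω.
Strictly between λ and σ are those in both lists: κ, δ, θ, ω — 4 elements.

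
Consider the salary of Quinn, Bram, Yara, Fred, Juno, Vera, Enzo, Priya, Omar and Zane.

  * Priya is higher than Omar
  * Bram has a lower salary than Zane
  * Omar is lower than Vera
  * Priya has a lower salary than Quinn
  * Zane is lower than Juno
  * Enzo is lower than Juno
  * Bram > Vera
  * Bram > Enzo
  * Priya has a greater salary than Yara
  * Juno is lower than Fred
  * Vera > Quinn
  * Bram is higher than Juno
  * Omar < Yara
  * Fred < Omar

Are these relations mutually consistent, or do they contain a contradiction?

inconsistent

Chaining the given relations yields Juno < Fred < Omar < Yara < Priya < Quinn < Vera < Bram < Zane, so Juno < Zane. But one relation states Zane < Juno. These cannot both hold.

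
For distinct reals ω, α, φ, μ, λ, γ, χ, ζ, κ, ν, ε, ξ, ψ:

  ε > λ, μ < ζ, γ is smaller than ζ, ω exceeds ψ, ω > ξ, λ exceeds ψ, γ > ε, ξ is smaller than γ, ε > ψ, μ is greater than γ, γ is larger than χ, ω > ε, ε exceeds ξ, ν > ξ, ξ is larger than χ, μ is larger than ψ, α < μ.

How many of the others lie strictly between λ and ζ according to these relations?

The relations place λ below ζ. An element lies strictly between them when it is forced above λ and also forced below ζ.
Above λ: {ε, ω, γ, μ}. Below ζ: {χ, ψ, ξ, ε, α, γ, μ}.
Intersection: {ε, γ, μ} — 3.

3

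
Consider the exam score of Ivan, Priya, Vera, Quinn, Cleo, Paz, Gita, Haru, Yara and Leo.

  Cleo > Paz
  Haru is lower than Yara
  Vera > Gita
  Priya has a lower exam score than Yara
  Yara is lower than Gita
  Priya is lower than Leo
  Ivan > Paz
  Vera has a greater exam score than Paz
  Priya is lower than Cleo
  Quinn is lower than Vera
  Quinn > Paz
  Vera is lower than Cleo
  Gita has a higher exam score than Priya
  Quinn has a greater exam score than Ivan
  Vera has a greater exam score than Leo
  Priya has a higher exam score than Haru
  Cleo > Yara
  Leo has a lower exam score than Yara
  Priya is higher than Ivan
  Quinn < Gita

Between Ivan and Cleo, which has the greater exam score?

Cleo

Chaining the given relations: Ivan < Priya < Leo < Yara < Gita < Vera < Cleo.
So Ivan < Cleo; Cleo is the higher of the two.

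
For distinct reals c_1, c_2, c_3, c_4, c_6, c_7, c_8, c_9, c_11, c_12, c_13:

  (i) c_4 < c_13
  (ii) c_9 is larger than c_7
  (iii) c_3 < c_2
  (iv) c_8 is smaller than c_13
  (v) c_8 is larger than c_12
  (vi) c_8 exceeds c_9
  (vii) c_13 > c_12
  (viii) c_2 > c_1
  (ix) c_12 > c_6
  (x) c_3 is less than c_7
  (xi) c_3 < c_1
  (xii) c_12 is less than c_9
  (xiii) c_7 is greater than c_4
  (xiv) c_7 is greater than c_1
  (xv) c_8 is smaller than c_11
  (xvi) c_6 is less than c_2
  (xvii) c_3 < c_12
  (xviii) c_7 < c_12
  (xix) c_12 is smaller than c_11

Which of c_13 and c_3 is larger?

Following the relations from c_3: c_3 < c_1 < c_7 < c_9 < c_8 < c_13.
So c_3 < c_13; c_13 is the larger of the two.

c_13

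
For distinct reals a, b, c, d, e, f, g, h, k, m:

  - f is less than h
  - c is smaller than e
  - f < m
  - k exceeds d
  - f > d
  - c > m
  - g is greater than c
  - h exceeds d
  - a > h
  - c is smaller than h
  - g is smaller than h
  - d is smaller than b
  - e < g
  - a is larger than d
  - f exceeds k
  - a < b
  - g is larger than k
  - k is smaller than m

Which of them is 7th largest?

The consecutive relations fix a unique order: d < k < f < m < c < e < g < h < a < b.
The 7th largest is m.

m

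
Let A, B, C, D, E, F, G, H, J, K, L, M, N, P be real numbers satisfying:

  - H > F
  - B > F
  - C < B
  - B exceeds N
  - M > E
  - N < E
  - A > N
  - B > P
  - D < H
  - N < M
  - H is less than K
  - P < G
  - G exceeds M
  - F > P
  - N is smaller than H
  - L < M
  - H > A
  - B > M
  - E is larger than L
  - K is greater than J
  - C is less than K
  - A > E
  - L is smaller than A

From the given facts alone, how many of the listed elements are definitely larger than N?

From N the given relations immediately reach E, A, M, H, B.
From those, G, K — 7 in total.
Nothing else is reachable above N; 7 in all.

7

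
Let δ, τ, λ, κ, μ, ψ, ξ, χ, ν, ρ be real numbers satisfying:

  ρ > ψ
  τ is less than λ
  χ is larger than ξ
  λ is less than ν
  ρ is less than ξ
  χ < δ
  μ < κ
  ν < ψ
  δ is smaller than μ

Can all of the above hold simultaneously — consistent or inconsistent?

The single ordering τ < λ < ν < ψ < ρ < ξ < χ < δ < μ < κ satisfies every listed relation, so no contradiction arises.

consistent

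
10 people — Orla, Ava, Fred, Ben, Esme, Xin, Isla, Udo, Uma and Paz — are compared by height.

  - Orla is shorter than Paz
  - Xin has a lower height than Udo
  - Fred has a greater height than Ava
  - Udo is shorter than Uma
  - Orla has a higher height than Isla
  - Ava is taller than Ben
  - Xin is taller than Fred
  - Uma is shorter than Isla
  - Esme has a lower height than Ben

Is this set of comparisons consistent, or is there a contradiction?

consistent

The single ordering Esme < Ben < Ava < Fred < Xin < Udo < Uma < Isla < Orla < Paz satisfies every listed relation, so no contradiction arises.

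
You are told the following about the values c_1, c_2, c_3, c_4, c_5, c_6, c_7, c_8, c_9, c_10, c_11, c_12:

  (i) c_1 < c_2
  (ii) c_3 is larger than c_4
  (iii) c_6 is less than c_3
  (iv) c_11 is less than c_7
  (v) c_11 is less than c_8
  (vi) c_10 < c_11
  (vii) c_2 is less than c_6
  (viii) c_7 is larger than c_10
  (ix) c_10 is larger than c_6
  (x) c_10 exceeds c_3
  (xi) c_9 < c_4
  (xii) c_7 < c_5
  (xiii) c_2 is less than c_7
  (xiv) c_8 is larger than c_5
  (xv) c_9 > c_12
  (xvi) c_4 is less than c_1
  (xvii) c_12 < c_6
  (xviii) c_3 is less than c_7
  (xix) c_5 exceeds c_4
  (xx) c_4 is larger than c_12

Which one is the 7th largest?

The consecutive relations fix a unique order: c_12 < c_9 < c_4 < c_1 < c_2 < c_6 < c_3 < c_10 < c_11 < c_7 < c_5 < c_8.
The 7th largest is c_6.

c_6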